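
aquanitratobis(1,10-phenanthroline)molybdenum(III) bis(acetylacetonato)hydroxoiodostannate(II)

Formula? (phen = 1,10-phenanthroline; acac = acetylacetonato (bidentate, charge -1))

Cation [Mo…]: ligand charges -1, Mo(III) ⇒ ion charge 2+.
Anion [Sn…]: ligand charges -4, Sn(II) ⇒ ion charge 2−.

[Mo(H2O)(NO3)(phen)2][Sn(acac)2I(OH)]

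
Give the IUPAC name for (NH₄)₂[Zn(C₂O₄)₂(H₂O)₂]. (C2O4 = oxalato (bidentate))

ammonium diaquadioxalatozincate(II)

The 2 ammonium counter-ions carry a total charge of +2, so each complex ion is 2−.
Ligand charges: 2×aqua (neutral), 2×oxalato (-2 each); total -4. So Zn + (-4) = 2−, giving Zn = +2.
Ligands are named alphabetically: aqua before oxalato.
The complex ion is anionic, so zinc takes the -ate form zincate(II).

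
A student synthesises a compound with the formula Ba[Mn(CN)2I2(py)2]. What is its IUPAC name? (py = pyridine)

The 1 barium counter-ion carries a total charge of +2, so each complex ion is 2−.
Ligand charges: 2×iodo (-1 each), 2×pyridine (neutral), 2×cyano (-1 each); total -4. So Mn + (-4) = 2−, giving Mn = +2.
The complex ion is anionic, so manganese takes the -ate form manganate(II).

barium dicyanodiiodobis(pyridine)manganate(II)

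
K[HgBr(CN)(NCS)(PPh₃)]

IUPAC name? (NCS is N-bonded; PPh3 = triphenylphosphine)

potassium bromocyanoisothiocyanato(triphenylphosphine)mercurate(II)

The 1 potassium counter-ion carries a total charge of +1, so each complex ion is 1−.
Ligand charges: 1×isothiocyanato (-1 each), 1×cyano (-1 each), 1×bromo (-1 each), 1×triphenylphosphine (neutral); total -3. So Hg + (-3) = 1−, giving Hg = +2.
Ligands are named alphabetically: bromo before cyano before isothiocyanato before triphenylphosphine.
The complex ion is anionic, so mercury takes the -ate form mercurate(II).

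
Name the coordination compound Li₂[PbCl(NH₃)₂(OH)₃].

lithium diamminechlorotrihydroxoplumbate(II)

The 2 lithium counter-ions carry a total charge of +2, so each complex ion is 2−.
Ligand charges: 2×ammine (neutral), 3×hydroxo (-1 each), 1×chloro (-1 each); total -4. So Pb + (-4) = 2−, giving Pb = +2.
The complex ion is anionic, so lead takes the -ate form plumbate(II).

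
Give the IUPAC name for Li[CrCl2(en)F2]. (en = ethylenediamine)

The 1 lithium counter-ion carries a total charge of +1, so each complex ion is 1−.
Ligand charges: 1×ethylenediamine (neutral), 2×fluoro (-1 each), 2×chloro (-1 each); total -4. So Cr + (-4) = 1−, giving Cr = +3.
Ligands are named alphabetically: chloro before ethylenediamine before fluoro.
The complex ion is anionic, so chromium takes the -ate form chromate(III).

lithium dichloro(ethylenediamine)difluorochromate(III)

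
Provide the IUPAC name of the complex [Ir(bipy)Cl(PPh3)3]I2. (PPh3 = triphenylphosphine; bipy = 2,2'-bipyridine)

The 2 iodide counter-ions carry a total charge of -2, so each complex ion is 2+.
Ligand charges: 3×triphenylphosphine (neutral), 1×2,2'-bipyridine (neutral), 1×chloro (-1 each); total -1. So Ir + (-1) = 2+, giving Ir = +3.
Ligands are named alphabetically: bipyridine before chloro before triphenylphosphine.

(2,2'-bipyridine)chlorotris(triphenylphosphine)iridium(III) iodide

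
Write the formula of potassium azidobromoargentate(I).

Ligands: 1 azido (N3, -1), 1 bromo (Br, -1). Ligand charge sum = -2.
With Ag in oxidation state +1, the complex ion is [Ag...]^1−.
Charge balance with potassium (+1) requires 1 complex ion per 1 potassium.

K[AgBr(N3)]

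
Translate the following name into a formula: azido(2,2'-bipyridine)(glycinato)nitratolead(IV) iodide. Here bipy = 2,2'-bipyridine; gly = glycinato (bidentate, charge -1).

[Pb(bipy)(gly)(N3)(NO3)]I

Ligands: 1 nitrato (NO3, -1), 1 azido (N3, -1), 1 2,2'-bipyridine (bipy, neutral), 1 glycinato (gly, -1). Ligand charge sum = -3.
With Pb in oxidation state +4, the complex ion is [Pb...]^1+.
Charge balance with iodide (-1) requires 1 complex ion per 1 iodide.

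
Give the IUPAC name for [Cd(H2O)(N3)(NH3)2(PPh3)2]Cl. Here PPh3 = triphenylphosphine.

The 1 chloride counter-ion carries a total charge of -1, so each complex ion is 1+.
Ligand charges: 2×ammine (neutral), 1×aqua (neutral), 2×triphenylphosphine (neutral), 1×azido (-1 each); total -1. So Cd + (-1) = 1+, giving Cd = +2.
Ligands are named alphabetically: ammine before aqua before azido before triphenylphosphine.

diammineaquaazidobis(triphenylphosphine)cadmium(II) chloride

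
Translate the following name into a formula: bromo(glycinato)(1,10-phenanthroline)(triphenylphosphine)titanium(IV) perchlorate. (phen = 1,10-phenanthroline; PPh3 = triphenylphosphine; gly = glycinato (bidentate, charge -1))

[TiBr(gly)(phen)(PPh3)](ClO4)2

Ligands: 1 bromo (Br, -1), 1 1,10-phenanthroline (phen, neutral), 1 triphenylphosphine (PPh3, neutral), 1 glycinato (gly, -1). Ligand charge sum = -2.
Charge balance with perchlorate (-1) requires 1 complex ion per 2 perchlorate.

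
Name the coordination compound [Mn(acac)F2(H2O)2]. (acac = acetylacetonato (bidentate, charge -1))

There is no counter-ion, so the complex is neutral overall.
Ligand charges: 1×acetylacetonato (-1 each), 2×fluoro (-1 each), 2×aqua (neutral); total -3. So Mn + (-3) = 0, giving Mn = +3.
Ligands are named alphabetically: acetylacetonato before aqua before fluoro.

(acetylacetonato)diaquadifluoromanganese(III)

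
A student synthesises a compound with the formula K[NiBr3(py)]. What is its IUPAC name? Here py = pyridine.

potassium tribromo(pyridine)nickelate(II)

The 1 potassium counter-ion carries a total charge of +1, so each complex ion is 1−.
Ligand charges: 3×bromo (-1 each), 1×pyridine (neutral); total -3. So Ni + (-3) = 1−, giving Ni = +2.
The complex ion is anionic, so nickel takes the -ate form nickelate(II).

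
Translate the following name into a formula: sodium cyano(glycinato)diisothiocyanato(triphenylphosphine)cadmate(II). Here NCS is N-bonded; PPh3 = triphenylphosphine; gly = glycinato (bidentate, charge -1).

Ligands: 2 isothiocyanato (NCS, -1), 1 triphenylphosphine (PPh3, neutral), 1 cyano (CN, -1), 1 glycinato (gly, -1). Ligand charge sum = -4.
With Cd in oxidation state +2, the complex ion is [Cd...]^2−.
Charge balance with sodium (+1) requires 1 complex ion per 2 sodium.

Na2[Cd(CN)(gly)(NCS)2(PPh3)]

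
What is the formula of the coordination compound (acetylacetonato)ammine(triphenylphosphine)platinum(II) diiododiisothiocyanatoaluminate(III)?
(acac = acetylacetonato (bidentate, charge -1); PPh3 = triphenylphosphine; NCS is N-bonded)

[Pt(acac)(NH3)(PPh3)][AlI2(NCS)2]

Cation [Pt…]: ligand charges -1, Pt(II) ⇒ ion charge 1+.
Anion [Al…]: ligand charges -4, Al(III) ⇒ ion charge 1−.
One 1+ cation balances one 1− anion.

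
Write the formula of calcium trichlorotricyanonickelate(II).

Ca2[NiCl3(CN)3]

Ligands: 3 cyano (CN, -1), 3 chloro (Cl, -1). Ligand charge sum = -6.
With Ni in oxidation state +2, the complex ion is [Ni...]^4−.
Charge balance with calcium (+2) requires 1 complex ion per 2 calcium.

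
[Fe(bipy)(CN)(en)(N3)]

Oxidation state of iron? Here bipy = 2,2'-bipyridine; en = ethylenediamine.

No counter-ion: the bracketed complex is neutral.
Ligand charges: 1×bipy neutral; 1×en neutral; 1×CN = -1; 1×N3 = -1; sum -2.
Fe + (-2) = 0 ⇒ Fe is +2.

+2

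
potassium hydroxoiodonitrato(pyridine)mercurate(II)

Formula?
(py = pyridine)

K[HgI(NO3)(OH)(py)]

Ligands: 1 nitrato (NO3, -1), 1 pyridine (py, neutral), 1 iodo (I, -1), 1 hydroxo (OH, -1). Ligand charge sum = -3.
With Hg in oxidation state +2, the complex ion is [Hg...]^1−.
Charge balance with potassium (+1) requires 1 complex ion per 1 potassium.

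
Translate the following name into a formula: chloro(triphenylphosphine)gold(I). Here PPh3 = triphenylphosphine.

[AuCl(PPh3)]

Ligands: 1 triphenylphosphine (PPh3, neutral), 1 chloro (Cl, -1). Ligand charge sum = -1.
With Au in oxidation state +1, the complex ion is [Au...].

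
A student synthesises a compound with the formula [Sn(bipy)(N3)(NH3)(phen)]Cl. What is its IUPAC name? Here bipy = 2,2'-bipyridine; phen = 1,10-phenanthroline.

The 1 chloride counter-ion carries a total charge of -1, so each complex ion is 1+.
Ligand charges: 1×2,2'-bipyridine (neutral), 1×ammine (neutral), 1×azido (-1 each), 1×1,10-phenanthroline (neutral); total -1. So Sn + (-1) = 1+, giving Sn = +2.
Ligands are named alphabetically: ammine before azido before bipyridine before phenanthroline.

ammineazido(2,2'-bipyridine)(1,10-phenanthroline)tin(II) chloride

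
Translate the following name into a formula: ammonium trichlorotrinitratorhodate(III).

(NH4)3[RhCl3(NO3)3]

Ligands: 3 chloro (Cl, -1), 3 nitrato (NO3, -1). Ligand charge sum = -6.
With Rh in oxidation state +3, the complex ion is [Rh...]^3−.
Charge balance with ammonium (+1) requires 1 complex ion per 3 ammonium.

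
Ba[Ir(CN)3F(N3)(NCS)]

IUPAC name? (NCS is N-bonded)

barium azidotricyanofluoroisothiocyanatoiridate(IV)

The 1 barium counter-ion carries a total charge of +2, so each complex ion is 2−.
Ligand charges: 1×isothiocyanato (-1 each), 3×cyano (-1 each), 1×fluoro (-1 each), 1×azido (-1 each); total -6. So Ir + (-6) = 2−, giving Ir = +4.
Ligands are named alphabetically: azido before cyano before fluoro before isothiocyanato.
The complex ion is anionic, so iridium takes the -ate form iridate(IV).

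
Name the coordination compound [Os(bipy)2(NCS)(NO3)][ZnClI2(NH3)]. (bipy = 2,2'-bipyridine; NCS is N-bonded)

bis(2,2'-bipyridine)isothiocyanatonitratoosmium(III) amminechlorodiiodozincate(II)

Both ions are complex: the cation is named first with the plain metal name, the anion second with the -ate form; each ion's ligands are alphabetised independently.
Zinc is always +2 in its complexes; the anion's ligand charges sum to -3, so the complex anion is 1−.
A 1:1 salt means the cation carries the equal and opposite charge, 1+.
Cation: ligand charges sum to -2; for the ion to be 1+, Os = +3.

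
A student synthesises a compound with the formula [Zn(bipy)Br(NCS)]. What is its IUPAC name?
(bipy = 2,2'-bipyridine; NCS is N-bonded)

(2,2'-bipyridine)bromoisothiocyanatozinc(II)

There is no counter-ion, so the complex is neutral overall.
Ligand charges: 1×2,2'-bipyridine (neutral), 1×bromo (-1 each), 1×isothiocyanato (-1 each); total -2. So Zn + (-2) = 0, giving Zn = +2.
Ligands are named alphabetically: bipyridine before bromo before isothiocyanato.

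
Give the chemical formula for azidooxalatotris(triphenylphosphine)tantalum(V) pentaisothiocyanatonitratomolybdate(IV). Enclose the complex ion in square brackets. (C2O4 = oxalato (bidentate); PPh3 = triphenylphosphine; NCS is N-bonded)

[Ta(C2O4)(N3)(PPh3)3][Mo(NCS)5(NO3)]

Cation [Ta…]: ligand charges -3, Ta(V) ⇒ ion charge 2+.
Anion [Mo…]: ligand charges -6, Mo(IV) ⇒ ion charge 2−.
One 2+ cation balances one 2− anion.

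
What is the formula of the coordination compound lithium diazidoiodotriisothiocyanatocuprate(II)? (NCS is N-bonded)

Li4[CuI(N3)2(NCS)3]

Ligands: 1 iodo (I, -1), 2 azido (N3, -1), 3 isothiocyanato (NCS, -1). Ligand charge sum = -6.
Charge balance with lithium (+1) requires 1 complex ion per 4 lithium.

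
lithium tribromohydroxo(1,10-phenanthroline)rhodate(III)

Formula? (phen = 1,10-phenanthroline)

Ligands: 3 bromo (Br, -1), 1 hydroxo (OH, -1), 1 1,10-phenanthroline (phen, neutral). Ligand charge sum = -4.
With Rh in oxidation state +3, the complex ion is [Rh...]^1−.
Charge balance with lithium (+1) requires 1 complex ion per 1 lithium.

Li[RhBr3(OH)(phen)]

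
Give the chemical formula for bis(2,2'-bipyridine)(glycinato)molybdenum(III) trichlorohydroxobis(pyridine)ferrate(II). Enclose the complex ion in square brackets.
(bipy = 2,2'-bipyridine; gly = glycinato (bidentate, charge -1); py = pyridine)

[Mo(bipy)2(gly)][FeCl3(OH)(py)2]

Cation [Mo…]: ligand charges -1, Mo(III) ⇒ ion charge 2+.
Anion [Fe…]: ligand charges -4, Fe(II) ⇒ ion charge 2−.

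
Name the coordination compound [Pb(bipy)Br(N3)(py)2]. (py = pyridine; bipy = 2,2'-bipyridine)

azido(2,2'-bipyridine)bromobis(pyridine)lead(II)

There is no counter-ion, so the complex is neutral overall.
Ligand charges: 2×pyridine (neutral), 1×bromo (-1 each), 1×azido (-1 each), 1×2,2'-bipyridine (neutral); total -2. So Pb + (-2) = 0, giving Pb = +2.
Ligands are named alphabetically: azido before bipyridine before bromo before pyridine.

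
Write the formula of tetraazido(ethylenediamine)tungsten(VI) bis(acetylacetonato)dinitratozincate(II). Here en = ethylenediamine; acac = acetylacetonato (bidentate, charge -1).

[W(en)(N3)4][Zn(acac)2(NO3)2]

Cation [W…]: ligand charges -4, W(VI) ⇒ ion charge 2+.
Anion [Zn…]: ligand charges -4, Zn(II) ⇒ ion charge 2−.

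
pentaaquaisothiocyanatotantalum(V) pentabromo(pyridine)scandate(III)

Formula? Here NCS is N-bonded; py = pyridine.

Cation [Ta…]: ligand charges -1, Ta(V) ⇒ ion charge 4+.
Anion [Sc…]: ligand charges -5, Sc(III) ⇒ ion charge 2−.

[Ta(H2O)5(NCS)][ScBr5(py)]2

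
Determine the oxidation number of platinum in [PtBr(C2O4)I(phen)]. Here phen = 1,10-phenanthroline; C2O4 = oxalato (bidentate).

No counter-ion: the bracketed complex is neutral.
Ligand charges: 1×I = -1; 1×phen neutral; 1×C2O4 = -2; 1×Br = -1; sum -4.
Pt + (-4) = 0 ⇒ Pt is +4.

+4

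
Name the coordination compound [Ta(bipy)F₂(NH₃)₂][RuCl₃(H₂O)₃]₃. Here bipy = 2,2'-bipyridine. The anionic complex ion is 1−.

The complex anion is given as 1−; its ligand charges sum to -3, so Ru = +2.
With 3 anions per cation, the cation must be 3×1 = 3+.
Cation: ligand charges sum to -2; for the ion to be 3+, Ta = +5.

diammine(2,2'-bipyridine)difluorotantalum(V) triaquatrichlororuthenate(II)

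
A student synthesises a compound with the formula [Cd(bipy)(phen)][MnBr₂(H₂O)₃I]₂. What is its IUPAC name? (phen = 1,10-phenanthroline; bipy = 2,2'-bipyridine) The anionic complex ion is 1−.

(2,2'-bipyridine)(1,10-phenanthroline)cadmium(II) triaquadibromoiodomanganate(II)

The complex anion is given as 1−; its ligand charges sum to -3, so Mn = +2.
With 2 anions per cation, the cation must be 2×1 = 2+.
Cation: ligand charges sum to 0; for the ion to be 2+, Cd = +2.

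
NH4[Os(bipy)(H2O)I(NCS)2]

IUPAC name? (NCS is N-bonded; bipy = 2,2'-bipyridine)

ammonium aqua(2,2'-bipyridine)iododiisothiocyanatoosmate(II)

The 1 ammonium counter-ion carries a total charge of +1, so each complex ion is 1−.
Ligand charges: 2×isothiocyanato (-1 each), 1×2,2'-bipyridine (neutral), 1×aqua (neutral), 1×iodo (-1 each); total -3. So Os + (-3) = 1−, giving Os = +2.
The complex ion is anionic, so osmium takes the -ate form osmate(II).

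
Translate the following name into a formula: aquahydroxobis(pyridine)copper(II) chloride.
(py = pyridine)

[Cu(H2O)(OH)(py)2]Cl

Ligands: 2 pyridine (py, neutral), 1 hydroxo (OH, -1), 1 aqua (H2O, neutral). Ligand charge sum = -1.
With Cu in oxidation state +2, the complex ion is [Cu...]^1+.
Charge balance with chloride (-1) requires 1 complex ion per 1 chloride.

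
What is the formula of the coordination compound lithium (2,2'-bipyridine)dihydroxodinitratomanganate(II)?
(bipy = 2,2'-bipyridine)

Ligands: 2 hydroxo (OH, -1), 2 nitrato (NO3, -1), 1 2,2'-bipyridine (bipy, neutral). Ligand charge sum = -4.
Charge balance with lithium (+1) requires 1 complex ion per 2 lithium.

Li2[Mn(bipy)(NO3)2(OH)2]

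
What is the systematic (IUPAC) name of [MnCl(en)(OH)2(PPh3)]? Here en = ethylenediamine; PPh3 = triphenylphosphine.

chloro(ethylenediamine)dihydroxo(triphenylphosphine)manganese(III)

There is no counter-ion, so the complex is neutral overall.
Ligand charges: 2×hydroxo (-1 each), 1×ethylenediamine (neutral), 1×triphenylphosphine (neutral), 1×chloro (-1 each); total -3. So Mn + (-3) = 0, giving Mn = +3.
Ligands are named alphabetically: chloro before ethylenediamine before hydroxo before triphenylphosphine.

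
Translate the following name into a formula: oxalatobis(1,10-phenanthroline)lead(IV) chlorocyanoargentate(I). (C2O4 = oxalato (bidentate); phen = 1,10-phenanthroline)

Cation [Pb…]: ligand charges -2, Pb(IV) ⇒ ion charge 2+.
Anion [Ag…]: ligand charges -2, Ag(I) ⇒ ion charge 1−.
One 2+ cation requires 2 of the 1− anion.

[Pb(C2O4)(phen)2][AgCl(CN)]2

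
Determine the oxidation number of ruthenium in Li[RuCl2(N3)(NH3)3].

1 lithium outside the brackets (+1 each) → the complex ion is 1−.
Ligand charges: 1×N3 = -1; 3×NH3 neutral; 2×Cl = -2; sum -3.
Ru + (-3) = 1− ⇒ Ru is +2.

+2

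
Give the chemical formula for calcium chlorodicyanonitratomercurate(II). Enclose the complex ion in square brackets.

Ca[HgCl(CN)2(NO3)]

Ligands: 1 chloro (Cl, -1), 1 nitrato (NO3, -1), 2 cyano (CN, -1). Ligand charge sum = -4.
Charge balance with calcium (+2) requires 1 complex ion per 1 calcium.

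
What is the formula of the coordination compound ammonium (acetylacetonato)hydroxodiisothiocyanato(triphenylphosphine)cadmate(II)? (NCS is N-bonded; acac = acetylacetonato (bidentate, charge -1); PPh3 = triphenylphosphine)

Ligands: 2 isothiocyanato (NCS, -1), 1 acetylacetonato (acac, -1), 1 triphenylphosphine (PPh3, neutral), 1 hydroxo (OH, -1). Ligand charge sum = -4.
With Cd in oxidation state +2, the complex ion is [Cd...]^2−.
Charge balance with ammonium (+1) requires 1 complex ion per 2 ammonium.

(NH4)2[Cd(acac)(NCS)2(OH)(PPh3)]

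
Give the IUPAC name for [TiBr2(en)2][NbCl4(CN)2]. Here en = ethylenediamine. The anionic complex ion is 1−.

dibromobis(ethylenediamine)titanium(III) tetrachlorodicyanoniobate(V)

The complex anion is given as 1−; its ligand charges sum to -6, so Nb = +5.
A 1:1 salt means the cation carries the equal and opposite charge, 1+.
Cation: ligand charges sum to -2; for the ion to be 1+, Ti = +3.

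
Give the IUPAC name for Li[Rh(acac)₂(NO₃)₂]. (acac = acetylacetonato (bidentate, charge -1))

lithium bis(acetylacetonato)dinitratorhodate(III)

The 1 lithium counter-ion carries a total charge of +1, so each complex ion is 1−.
Ligand charges: 2×nitrato (-1 each), 2×acetylacetonato (-1 each); total -4. So Rh + (-4) = 1−, giving Rh = +3.
The complex ion is anionic, so rhodium takes the -ate form rhodate(III).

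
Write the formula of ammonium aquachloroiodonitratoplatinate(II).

Ligands: 1 aqua (H2O, neutral), 1 nitrato (NO3, -1), 1 iodo (I, -1), 1 chloro (Cl, -1). Ligand charge sum = -3.
With Pt in oxidation state +2, the complex ion is [Pt...]^1−.
Charge balance with ammonium (+1) requires 1 complex ion per 1 ammonium.

NH4[PtCl(H2O)I(NO3)]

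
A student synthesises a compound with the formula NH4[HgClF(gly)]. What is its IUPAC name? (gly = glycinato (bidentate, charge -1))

ammonium chlorofluoro(glycinato)mercurate(II)

The 1 ammonium counter-ion carries a total charge of +1, so each complex ion is 1−.
Ligand charges: 1×chloro (-1 each), 1×fluoro (-1 each), 1×glycinato (-1 each); total -3. So Hg + (-3) = 1−, giving Hg = +2.
Ligands are named alphabetically: chloro before fluoro before glycinato.
The complex ion is anionic, so mercury takes the -ate form mercurate(II).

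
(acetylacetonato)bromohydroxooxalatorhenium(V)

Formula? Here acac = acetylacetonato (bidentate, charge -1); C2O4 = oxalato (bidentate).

Ligands: 1 bromo (Br, -1), 1 acetylacetonato (acac, -1), 1 oxalato (C2O4, -2), 1 hydroxo (OH, -1). Ligand charge sum = -5.
With Re in oxidation state +5, the complex ion is [Re...].

[Re(acac)Br(C2O4)(OH)]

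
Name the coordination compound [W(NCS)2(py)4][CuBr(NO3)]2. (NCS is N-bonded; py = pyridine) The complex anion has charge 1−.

The complex anion is given as 1−; its ligand charges sum to -2, so Cu = +1.
With 2 anions per cation, the cation must be 2×1 = 2+.
Cation: ligand charges sum to -2; for the ion to be 2+, W = +4.

diisothiocyanatotetrakis(pyridine)tungsten(IV) bromonitratocuprate(I)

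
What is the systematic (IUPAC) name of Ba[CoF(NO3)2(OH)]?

The 1 barium counter-ion carries a total charge of +2, so each complex ion is 2−.
Ligand charges: 1×fluoro (-1 each), 2×nitrato (-1 each), 1×hydroxo (-1 each); total -4. So Co + (-4) = 2−, giving Co = +2.
Ligands are named alphabetically: fluoro before hydroxo before nitrato.
The complex ion is anionic, so cobalt takes the -ate form cobaltate(II).

barium fluorohydroxodinitratocobaltate(II)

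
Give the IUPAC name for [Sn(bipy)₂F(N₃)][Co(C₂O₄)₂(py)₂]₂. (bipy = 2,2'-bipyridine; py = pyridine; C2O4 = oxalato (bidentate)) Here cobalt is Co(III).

Both ions are complex: the cation is named first with the plain metal name, the anion second with the -ate form; each ion's ligands are alphabetised independently.
Co is given as +3; the anion's ligand charges sum to -4, so the complex anion is 1−.
With 2 anions per cation, the cation must be 2×1 = 2+.
Cation: ligand charges sum to -2; for the ion to be 2+, Sn = +4.

azidobis(2,2'-bipyridine)fluorotin(IV) dioxalatobis(pyridine)cobaltate(III)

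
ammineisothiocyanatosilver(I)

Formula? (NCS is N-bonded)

Ligands: 1 ammine (NH3, neutral), 1 isothiocyanato (NCS, -1). Ligand charge sum = -1.
With Ag in oxidation state +1, the complex ion is [Ag...].

[Ag(NCS)(NH3)]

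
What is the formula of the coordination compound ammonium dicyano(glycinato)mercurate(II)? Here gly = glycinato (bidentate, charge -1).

NH4[Hg(CN)2(gly)]

Ligands: 1 glycinato (gly, -1), 2 cyano (CN, -1). Ligand charge sum = -3.
With Hg in oxidation state +2, the complex ion is [Hg...]^1−.
Charge balance with ammonium (+1) requires 1 complex ion per 1 ammonium.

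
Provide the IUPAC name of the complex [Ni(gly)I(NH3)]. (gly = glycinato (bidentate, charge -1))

There is no counter-ion, so the complex is neutral overall.
Ligand charges: 1×ammine (neutral), 1×glycinato (-1 each), 1×iodo (-1 each); total -2. So Ni + (-2) = 0, giving Ni = +2.
Ligands are named alphabetically: ammine before glycinato before iodo.

ammine(glycinato)iodonickel(II)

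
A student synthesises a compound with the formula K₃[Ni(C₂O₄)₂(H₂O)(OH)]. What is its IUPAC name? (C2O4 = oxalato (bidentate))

potassium aquahydroxodioxalatonickelate(II)

The 3 potassium counter-ions carry a total charge of +3, so each complex ion is 3−.
Ligand charges: 2×oxalato (-2 each), 1×aqua (neutral), 1×hydroxo (-1 each); total -5. So Ni + (-5) = 3−, giving Ni = +2.
Ligands are named alphabetically: aqua before hydroxo before oxalato.
The complex ion is anionic, so nickel takes the -ate form nickelate(II).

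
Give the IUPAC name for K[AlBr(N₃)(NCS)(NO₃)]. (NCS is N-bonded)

potassium azidobromoisothiocyanatonitratoaluminate(III)

The 1 potassium counter-ion carries a total charge of +1, so each complex ion is 1−.
Ligand charges: 1×azido (-1 each), 1×bromo (-1 each), 1×isothiocyanato (-1 each), 1×nitrato (-1 each); total -4. So Al + (-4) = 1−, giving Al = +3.
Ligands are named alphabetically: azido before bromo before isothiocyanato before nitrato.
The complex ion is anionic, so aluminium takes the -ate form aluminate(III).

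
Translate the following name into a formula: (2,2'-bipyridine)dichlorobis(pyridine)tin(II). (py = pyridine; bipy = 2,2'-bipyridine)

Ligands: 2 pyridine (py, neutral), 2 chloro (Cl, -1), 1 2,2'-bipyridine (bipy, neutral). Ligand charge sum = -2.
With Sn in oxidation state +2, the complex ion is [Sn...].

[Sn(bipy)Cl2(py)2]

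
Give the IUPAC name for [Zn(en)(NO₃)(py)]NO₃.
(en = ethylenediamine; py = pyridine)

(ethylenediamine)nitrato(pyridine)zinc(II) nitrate

The 1 nitrate counter-ion carries a total charge of -1, so each complex ion is 1+.
Ligand charges: 1×ethylenediamine (neutral), 1×pyridine (neutral), 1×nitrato (-1 each); total -1. So Zn + (-1) = 1+, giving Zn = +2.
Ligands are named alphabetically: ethylenediamine before nitrato before pyridine.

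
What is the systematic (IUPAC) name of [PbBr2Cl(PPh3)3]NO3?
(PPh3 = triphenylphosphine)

The 1 nitrate counter-ion carries a total charge of -1, so each complex ion is 1+.
Ligand charges: 2×bromo (-1 each), 3×triphenylphosphine (neutral), 1×chloro (-1 each); total -3. So Pb + (-3) = 1+, giving Pb = +4.
Ligands are named alphabetically: bromo before chloro before triphenylphosphine.

dibromochlorotris(triphenylphosphine)lead(IV) nitrate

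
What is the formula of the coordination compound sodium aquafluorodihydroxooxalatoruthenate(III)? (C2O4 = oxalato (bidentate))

Na2[Ru(C2O4)F(H2O)(OH)2]

Ligands: 1 fluoro (F, -1), 2 hydroxo (OH, -1), 1 oxalato (C2O4, -2), 1 aqua (H2O, neutral). Ligand charge sum = -5.
With Ru in oxidation state +3, the complex ion is [Ru...]^2−.
Charge balance with sodium (+1) requires 1 complex ion per 2 sodium.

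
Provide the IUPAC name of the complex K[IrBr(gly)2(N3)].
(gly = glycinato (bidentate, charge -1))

potassium azidobromobis(glycinato)iridate(III)

The 1 potassium counter-ion carries a total charge of +1, so each complex ion is 1−.
Ligand charges: 1×azido (-1 each), 1×bromo (-1 each), 2×glycinato (-1 each); total -4. So Ir + (-4) = 1−, giving Ir = +3.
Ligands are named alphabetically: azido before bromo before glycinato.
The complex ion is anionic, so iridium takes the -ate form iridate(III).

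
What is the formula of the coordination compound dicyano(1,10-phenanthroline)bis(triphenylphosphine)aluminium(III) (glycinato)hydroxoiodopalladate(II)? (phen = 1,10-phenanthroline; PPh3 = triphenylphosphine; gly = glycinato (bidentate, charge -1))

[Al(CN)2(phen)(PPh3)2][Pd(gly)I(OH)]

Cation [Al…]: ligand charges -2, Al(III) ⇒ ion charge 1+.
Anion [Pd…]: ligand charges -3, Pd(II) ⇒ ion charge 1−.
One 1+ cation balances one 1− anion.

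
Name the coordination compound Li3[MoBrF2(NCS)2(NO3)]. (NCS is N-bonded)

The 3 lithium counter-ions carry a total charge of +3, so each complex ion is 3−.
Ligand charges: 1×nitrato (-1 each), 1×bromo (-1 each), 2×fluoro (-1 each), 2×isothiocyanato (-1 each); total -6. So Mo + (-6) = 3−, giving Mo = +3.
Ligands are named alphabetically: bromo before fluoro before isothiocyanato before nitrato.
The complex ion is anionic, so molybdenum takes the -ate form molybdate(III).

lithium bromodifluorodiisothiocyanatonitratomolybdate(III)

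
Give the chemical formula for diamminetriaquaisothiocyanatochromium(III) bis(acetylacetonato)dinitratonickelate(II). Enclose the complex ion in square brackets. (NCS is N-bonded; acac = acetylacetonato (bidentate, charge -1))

Cation [Cr…]: ligand charges -1, Cr(III) ⇒ ion charge 2+.
Anion [Ni…]: ligand charges -4, Ni(II) ⇒ ion charge 2−.
One 2+ cation balances one 2− anion.

[Cr(H2O)3(NCS)(NH3)2][Ni(acac)2(NO3)2]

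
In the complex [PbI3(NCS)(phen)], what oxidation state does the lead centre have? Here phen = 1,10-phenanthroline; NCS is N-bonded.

+4

No counter-ion: the bracketed complex is neutral.
Ligand charges: 3×I = -3; 1×phen neutral; 1×NCS = -1; sum -4.
Pb + (-4) = 0 ⇒ Pb is +4.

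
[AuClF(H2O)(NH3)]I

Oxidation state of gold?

1 iodide outside the brackets (-1 each) → the complex ion is 1+.
Ligand charges: 1×F = -1; 1×NH3 neutral; 1×Cl = -1; 1×H2O neutral; sum -2.
Au + (-2) = 1+ ⇒ Au is +3.

+3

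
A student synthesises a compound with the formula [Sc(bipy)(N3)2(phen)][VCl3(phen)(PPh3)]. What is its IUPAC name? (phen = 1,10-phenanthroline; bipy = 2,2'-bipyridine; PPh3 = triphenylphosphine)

diazido(2,2'-bipyridine)(1,10-phenanthroline)scandium(III) trichloro(1,10-phenanthroline)(triphenylphosphine)vanadate(II)

Both ions are complex: the cation is named first with the plain metal name, the anion second with the -ate form; each ion's ligands are alphabetised independently.
Scandium is always +3 in its complexes; the cation's ligand charges sum to -2, so the complex cation is 1+.
A 1:1 salt means the anion carries the equal and opposite charge, 1−.
Anion: ligand charges sum to -3; for the ion to be 1−, V = +2.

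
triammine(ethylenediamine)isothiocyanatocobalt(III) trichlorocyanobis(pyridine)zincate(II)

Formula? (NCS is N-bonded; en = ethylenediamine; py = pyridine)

Cation [Co…]: ligand charges -1, Co(III) ⇒ ion charge 2+.
Anion [Zn…]: ligand charges -4, Zn(II) ⇒ ion charge 2−.
One 2+ cation balances one 2− anion.

[Co(en)(NCS)(NH3)3][ZnCl3(CN)(py)2]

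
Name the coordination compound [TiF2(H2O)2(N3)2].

diaquadiazidodifluorotitanium(IV)

There is no counter-ion, so the complex is neutral overall.
Ligand charges: 2×aqua (neutral), 2×fluoro (-1 each), 2×azido (-1 each); total -4. So Ti + (-4) = 0, giving Ti = +4.
Ligands are named alphabetically: aqua before azido before fluoro.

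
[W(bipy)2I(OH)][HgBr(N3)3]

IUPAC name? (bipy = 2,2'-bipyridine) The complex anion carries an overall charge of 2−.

bis(2,2'-bipyridine)hydroxoiodotungsten(IV) triazidobromomercurate(II)

The complex anion is given as 2−; its ligand charges sum to -4, so Hg = +2.
A 1:1 salt means the cation carries the equal and opposite charge, 2+.
Cation: ligand charges sum to -2; for the ion to be 2+, W = +4.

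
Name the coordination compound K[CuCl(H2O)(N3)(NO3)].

potassium aquaazidochloronitratocuprate(II)

The 1 potassium counter-ion carries a total charge of +1, so each complex ion is 1−.
Ligand charges: 1×chloro (-1 each), 1×aqua (neutral), 1×nitrato (-1 each), 1×azido (-1 each); total -3. So Cu + (-3) = 1−, giving Cu = +2.
The complex ion is anionic, so copper takes the -ate form cuprate(II).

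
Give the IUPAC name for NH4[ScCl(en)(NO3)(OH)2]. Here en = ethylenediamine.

The 1 ammonium counter-ion carries a total charge of +1, so each complex ion is 1−.
Ligand charges: 2×hydroxo (-1 each), 1×nitrato (-1 each), 1×chloro (-1 each), 1×ethylenediamine (neutral); total -4. So Sc + (-4) = 1−, giving Sc = +3.
The complex ion is anionic, so scandium takes the -ate form scandate(III).

ammonium chloro(ethylenediamine)dihydroxonitratoscandate(III)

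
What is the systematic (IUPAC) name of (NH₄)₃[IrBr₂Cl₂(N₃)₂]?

ammonium diazidodibromodichloroiridate(III)

The 3 ammonium counter-ions carry a total charge of +3, so each complex ion is 3−.
Ligand charges: 2×azido (-1 each), 2×chloro (-1 each), 2×bromo (-1 each); total -6. So Ir + (-6) = 3−, giving Ir = +3.
Ligands are named alphabetically: azido before bromo before chloro.
The complex ion is anionic, so iridium takes the -ate form iridate(III).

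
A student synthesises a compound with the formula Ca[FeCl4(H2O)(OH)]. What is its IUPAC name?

The 1 calcium counter-ion carries a total charge of +2, so each complex ion is 2−.
Ligand charges: 4×chloro (-1 each), 1×aqua (neutral), 1×hydroxo (-1 each); total -5. So Fe + (-5) = 2−, giving Fe = +3.
Ligands are named alphabetically: aqua before chloro before hydroxo.
The complex ion is anionic, so iron takes the -ate form ferrate(III).

calcium aquatetrachlorohydroxoferrate(III)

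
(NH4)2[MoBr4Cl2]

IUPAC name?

ammonium tetrabromodichloromolybdate(IV)

The 2 ammonium counter-ions carry a total charge of +2, so each complex ion is 2−.
Ligand charges: 4×bromo (-1 each), 2×chloro (-1 each); total -6. So Mo + (-6) = 2−, giving Mo = +4.
The complex ion is anionic, so molybdenum takes the -ate form molybdate(IV).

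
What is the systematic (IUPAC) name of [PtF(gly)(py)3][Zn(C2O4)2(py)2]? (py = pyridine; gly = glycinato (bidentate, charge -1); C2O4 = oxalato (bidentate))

Both ions are complex: the cation is named first with the plain metal name, the anion second with the -ate form; each ion's ligands are alphabetised independently.
Zinc is always +2 in its complexes; the anion's ligand charges sum to -4, so the complex anion is 2−.
A 1:1 salt means the cation carries the equal and opposite charge, 2+.
Cation: ligand charges sum to -2; for the ion to be 2+, Pt = +4.

fluoro(glycinato)tris(pyridine)platinum(IV) dioxalatobis(pyridine)zincate(II)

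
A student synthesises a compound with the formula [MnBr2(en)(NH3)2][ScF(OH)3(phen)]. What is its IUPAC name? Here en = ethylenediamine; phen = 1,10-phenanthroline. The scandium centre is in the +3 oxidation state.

diamminedibromo(ethylenediamine)manganese(III) fluorotrihydroxo(1,10-phenanthroline)scandate(III)

Both ions are complex: the cation is named first with the plain metal name, the anion second with the -ate form; each ion's ligands are alphabetised independently.
Sc is given as +3; the anion's ligand charges sum to -4, so the complex anion is 1−.
A 1:1 salt means the cation carries the equal and opposite charge, 1+.
Cation: ligand charges sum to -2; for the ion to be 1+, Mn = +3.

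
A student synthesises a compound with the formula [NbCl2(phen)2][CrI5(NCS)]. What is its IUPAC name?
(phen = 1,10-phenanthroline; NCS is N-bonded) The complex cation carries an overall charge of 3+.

Both ions are complex: the cation is named first with the plain metal name, the anion second with the -ate form; each ion's ligands are alphabetised independently.
The complex cation is given as 3+; its ligand charges sum to -2, so Nb = +5.
A 1:1 salt means the anion carries the equal and opposite charge, 3−.
Anion: ligand charges sum to -6; for the ion to be 3−, Cr = +3.

dichlorobis(1,10-phenanthroline)niobium(V) pentaiodoisothiocyanatochromate(III)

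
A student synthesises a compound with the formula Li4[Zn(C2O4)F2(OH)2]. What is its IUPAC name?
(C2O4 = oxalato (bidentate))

lithium difluorodihydroxooxalatozincate(II)

The 4 lithium counter-ions carry a total charge of +4, so each complex ion is 4−.
Ligand charges: 1×oxalato (-2 each), 2×hydroxo (-1 each), 2×fluoro (-1 each); total -6. So Zn + (-6) = 4−, giving Zn = +2.
Ligands are named alphabetically: fluoro before hydroxo before oxalato.
The complex ion is anionic, so zinc takes the -ate form zincate(II).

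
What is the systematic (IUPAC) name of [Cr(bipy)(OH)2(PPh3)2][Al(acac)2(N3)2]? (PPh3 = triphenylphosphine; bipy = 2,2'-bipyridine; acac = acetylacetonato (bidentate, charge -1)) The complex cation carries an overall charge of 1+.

The complex cation is given as 1+; its ligand charges sum to -2, so Cr = +3.
A 1:1 salt means the anion carries the equal and opposite charge, 1−.
Anion: ligand charges sum to -4; for the ion to be 1−, Al = +3.

(2,2'-bipyridine)dihydroxobis(triphenylphosphine)chromium(III) bis(acetylacetonato)diazidoaluminate(III)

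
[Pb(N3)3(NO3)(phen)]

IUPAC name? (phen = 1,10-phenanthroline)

There is no counter-ion, so the complex is neutral overall.
Ligand charges: 3×azido (-1 each), 1×nitrato (-1 each), 1×1,10-phenanthroline (neutral); total -4. So Pb + (-4) = 0, giving Pb = +4.
Ligands are named alphabetically: azido before nitrato before phenanthroline.

triazidonitrato(1,10-phenanthroline)lead(IV)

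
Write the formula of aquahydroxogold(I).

[Au(H2O)(OH)]

Ligands: 1 aqua (H2O, neutral), 1 hydroxo (OH, -1). Ligand charge sum = -1.
With Au in oxidation state +1, the complex ion is [Au...].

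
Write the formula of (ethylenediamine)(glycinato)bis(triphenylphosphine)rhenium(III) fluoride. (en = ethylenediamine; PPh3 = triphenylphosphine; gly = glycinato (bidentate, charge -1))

Ligands: 1 ethylenediamine (en, neutral), 2 triphenylphosphine (PPh3, neutral), 1 glycinato (gly, -1). Ligand charge sum = -1.
Charge balance with fluoride (-1) requires 1 complex ion per 2 fluoride.

[Re(en)(gly)(PPh3)2]F2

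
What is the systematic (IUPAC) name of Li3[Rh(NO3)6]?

lithium hexanitratorhodate(III)

The 3 lithium counter-ions carry a total charge of +3, so each complex ion is 3−.
Ligand charges: 6×nitrato (-1 each); total -6. So Rh + (-6) = 3−, giving Rh = +3.
The complex ion is anionic, so rhodium takes the -ate form rhodate(III).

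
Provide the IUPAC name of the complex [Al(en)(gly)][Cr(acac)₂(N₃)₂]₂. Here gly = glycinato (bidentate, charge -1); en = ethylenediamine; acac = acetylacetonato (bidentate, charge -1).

(ethylenediamine)(glycinato)aluminium(III) bis(acetylacetonato)diazidochromate(III)

Aluminium is always +3 in its complexes; the cation's ligand charges sum to -1, so the complex cation is 2+.
With 2 anions per cation, each anion must be 2/2 = 1−.
Anion: ligand charges sum to -4; for the ion to be 1−, Cr = +3.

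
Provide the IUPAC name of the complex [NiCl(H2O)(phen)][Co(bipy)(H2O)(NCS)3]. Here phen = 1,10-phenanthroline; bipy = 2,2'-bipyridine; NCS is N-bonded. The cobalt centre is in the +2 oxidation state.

aquachloro(1,10-phenanthroline)nickel(II) aqua(2,2'-bipyridine)triisothiocyanatocobaltate(II)

Both ions are complex: the cation is named first with the plain metal name, the anion second with the -ate form; each ion's ligands are alphabetised independently.
Co is given as +2; the anion's ligand charges sum to -3, so the complex anion is 1−.
A 1:1 salt means the cation carries the equal and opposite charge, 1+.
Cation: ligand charges sum to -1; for the ion to be 1+, Ni = +2.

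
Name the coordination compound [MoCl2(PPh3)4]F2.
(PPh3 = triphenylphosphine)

dichlorotetrakis(triphenylphosphine)molybdenum(IV) fluoride

The 2 fluoride counter-ions carry a total charge of -2, so each complex ion is 2+.
Ligand charges: 4×triphenylphosphine (neutral), 2×chloro (-1 each); total -2. So Mo + (-2) = 2+, giving Mo = +4.
Ligands are named alphabetically: chloro before triphenylphosphine.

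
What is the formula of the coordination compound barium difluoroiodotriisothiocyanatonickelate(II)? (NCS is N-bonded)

Ligands: 2 fluoro (F, -1), 1 iodo (I, -1), 3 isothiocyanato (NCS, -1). Ligand charge sum = -6.
With Ni in oxidation state +2, the complex ion is [Ni...]^4−.
Charge balance with barium (+2) requires 1 complex ion per 2 barium.

Ba2[NiF2I(NCS)3]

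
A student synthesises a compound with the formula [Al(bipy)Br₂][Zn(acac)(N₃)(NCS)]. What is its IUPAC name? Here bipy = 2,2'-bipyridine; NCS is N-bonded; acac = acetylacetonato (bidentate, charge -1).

Both ions are complex: the cation is named first with the plain metal name, the anion second with the -ate form; each ion's ligands are alphabetised independently.
Zinc is always +2 in its complexes; the anion's ligand charges sum to -3, so the complex anion is 1−.
A 1:1 salt means the cation carries the equal and opposite charge, 1+.
Cation: ligand charges sum to -2; for the ion to be 1+, Al = +3.

(2,2'-bipyridine)dibromoaluminium(III) (acetylacetonato)azidoisothiocyanatozincate(II)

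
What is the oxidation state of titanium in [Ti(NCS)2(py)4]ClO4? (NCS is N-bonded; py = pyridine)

+3

1 perchlorate outside the brackets (-1 each) → the complex ion is 1+.
Ligand charges: 2×NCS = -2; 4×py neutral; sum -2.
Ti + (-2) = 1+ ⇒ Ti is +3.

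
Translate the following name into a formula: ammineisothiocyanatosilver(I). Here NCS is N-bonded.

[Ag(NCS)(NH3)]

Ligands: 1 isothiocyanato (NCS, -1), 1 ammine (NH3, neutral). Ligand charge sum = -1.
With Ag in oxidation state +1, the complex ion is [Ag...].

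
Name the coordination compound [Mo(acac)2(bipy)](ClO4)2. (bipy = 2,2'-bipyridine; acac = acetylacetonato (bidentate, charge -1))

bis(acetylacetonato)(2,2'-bipyridine)molybdenum(IV) perchlorate

The 2 perchlorate counter-ions carry a total charge of -2, so each complex ion is 2+.
Ligand charges: 1×2,2'-bipyridine (neutral), 2×acetylacetonato (-1 each); total -2. So Mo + (-2) = 2+, giving Mo = +4.
Ligands are named alphabetically: acetylacetonato before bipyridine.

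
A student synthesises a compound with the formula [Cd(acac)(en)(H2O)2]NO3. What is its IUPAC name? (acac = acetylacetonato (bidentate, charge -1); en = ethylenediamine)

(acetylacetonato)diaqua(ethylenediamine)cadmium(II) nitrate

The 1 nitrate counter-ion carries a total charge of -1, so each complex ion is 1+.
Ligand charges: 1×acetylacetonato (-1 each), 2×aqua (neutral), 1×ethylenediamine (neutral); total -1. So Cd + (-1) = 1+, giving Cd = +2.
Ligands are named alphabetically: acetylacetonato before aqua before ethylenediamine.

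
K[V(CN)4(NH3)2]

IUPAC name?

potassium diamminetetracyanovanadate(III)

The 1 potassium counter-ion carries a total charge of +1, so each complex ion is 1−.
Ligand charges: 2×ammine (neutral), 4×cyano (-1 each); total -4. So V + (-4) = 1−, giving V = +3.
Ligands are named alphabetically: ammine before cyano.
The complex ion is anionic, so vanadium takes the -ate form vanadate(III).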